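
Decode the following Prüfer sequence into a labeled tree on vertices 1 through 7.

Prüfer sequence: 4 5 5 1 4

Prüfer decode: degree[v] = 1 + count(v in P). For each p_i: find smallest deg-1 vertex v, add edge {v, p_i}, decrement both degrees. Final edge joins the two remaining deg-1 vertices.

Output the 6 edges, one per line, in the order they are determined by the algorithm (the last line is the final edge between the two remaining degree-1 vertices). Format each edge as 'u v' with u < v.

Answer: 2 4
3 5
5 6
1 5
1 4
4 7

Derivation:
Initial degrees: {1:2, 2:1, 3:1, 4:3, 5:3, 6:1, 7:1}
Step 1: smallest deg-1 vertex = 2, p_1 = 4. Add edge {2,4}. Now deg[2]=0, deg[4]=2.
Step 2: smallest deg-1 vertex = 3, p_2 = 5. Add edge {3,5}. Now deg[3]=0, deg[5]=2.
Step 3: smallest deg-1 vertex = 6, p_3 = 5. Add edge {5,6}. Now deg[6]=0, deg[5]=1.
Step 4: smallest deg-1 vertex = 5, p_4 = 1. Add edge {1,5}. Now deg[5]=0, deg[1]=1.
Step 5: smallest deg-1 vertex = 1, p_5 = 4. Add edge {1,4}. Now deg[1]=0, deg[4]=1.
Final: two remaining deg-1 vertices are 4, 7. Add edge {4,7}.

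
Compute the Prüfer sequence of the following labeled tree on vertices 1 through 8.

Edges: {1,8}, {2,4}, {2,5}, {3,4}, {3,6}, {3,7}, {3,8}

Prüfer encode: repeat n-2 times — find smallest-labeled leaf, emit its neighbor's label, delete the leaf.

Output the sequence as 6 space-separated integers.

Step 1: leaves = {1,5,6,7}. Remove smallest leaf 1, emit neighbor 8.
Step 2: leaves = {5,6,7,8}. Remove smallest leaf 5, emit neighbor 2.
Step 3: leaves = {2,6,7,8}. Remove smallest leaf 2, emit neighbor 4.
Step 4: leaves = {4,6,7,8}. Remove smallest leaf 4, emit neighbor 3.
Step 5: leaves = {6,7,8}. Remove smallest leaf 6, emit neighbor 3.
Step 6: leaves = {7,8}. Remove smallest leaf 7, emit neighbor 3.
Done: 2 vertices remain (3, 8). Sequence = [8 2 4 3 3 3]

Answer: 8 2 4 3 3 3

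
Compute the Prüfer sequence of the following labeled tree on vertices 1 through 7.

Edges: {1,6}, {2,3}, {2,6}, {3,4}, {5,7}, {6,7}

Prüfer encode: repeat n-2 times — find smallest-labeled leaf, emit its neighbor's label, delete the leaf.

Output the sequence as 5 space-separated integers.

Answer: 6 3 2 6 7

Derivation:
Step 1: leaves = {1,4,5}. Remove smallest leaf 1, emit neighbor 6.
Step 2: leaves = {4,5}. Remove smallest leaf 4, emit neighbor 3.
Step 3: leaves = {3,5}. Remove smallest leaf 3, emit neighbor 2.
Step 4: leaves = {2,5}. Remove smallest leaf 2, emit neighbor 6.
Step 5: leaves = {5,6}. Remove smallest leaf 5, emit neighbor 7.
Done: 2 vertices remain (6, 7). Sequence = [6 3 2 6 7]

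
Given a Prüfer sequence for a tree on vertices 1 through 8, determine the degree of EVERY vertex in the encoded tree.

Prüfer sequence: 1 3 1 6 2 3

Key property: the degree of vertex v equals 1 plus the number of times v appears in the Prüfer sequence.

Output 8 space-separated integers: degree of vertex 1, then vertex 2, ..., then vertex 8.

Answer: 3 2 3 1 1 2 1 1

Derivation:
p_1 = 1: count[1] becomes 1
p_2 = 3: count[3] becomes 1
p_3 = 1: count[1] becomes 2
p_4 = 6: count[6] becomes 1
p_5 = 2: count[2] becomes 1
p_6 = 3: count[3] becomes 2
Degrees (1 + count): deg[1]=1+2=3, deg[2]=1+1=2, deg[3]=1+2=3, deg[4]=1+0=1, deg[5]=1+0=1, deg[6]=1+1=2, deg[7]=1+0=1, deg[8]=1+0=1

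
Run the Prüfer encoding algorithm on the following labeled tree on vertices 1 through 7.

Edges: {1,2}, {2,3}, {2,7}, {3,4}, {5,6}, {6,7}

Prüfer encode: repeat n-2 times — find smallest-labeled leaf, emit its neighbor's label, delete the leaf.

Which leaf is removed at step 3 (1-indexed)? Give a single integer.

Answer: 3

Derivation:
Step 1: current leaves = {1,4,5}. Remove leaf 1 (neighbor: 2).
Step 2: current leaves = {4,5}. Remove leaf 4 (neighbor: 3).
Step 3: current leaves = {3,5}. Remove leaf 3 (neighbor: 2).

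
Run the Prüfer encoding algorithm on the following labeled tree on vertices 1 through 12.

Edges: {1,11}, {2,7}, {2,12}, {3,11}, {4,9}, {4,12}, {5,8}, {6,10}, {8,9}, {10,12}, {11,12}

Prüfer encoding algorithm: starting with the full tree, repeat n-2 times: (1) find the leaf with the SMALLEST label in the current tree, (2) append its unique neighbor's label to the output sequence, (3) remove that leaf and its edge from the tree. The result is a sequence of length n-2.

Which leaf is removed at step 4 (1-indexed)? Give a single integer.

Step 1: current leaves = {1,3,5,6,7}. Remove leaf 1 (neighbor: 11).
Step 2: current leaves = {3,5,6,7}. Remove leaf 3 (neighbor: 11).
Step 3: current leaves = {5,6,7,11}. Remove leaf 5 (neighbor: 8).
Step 4: current leaves = {6,7,8,11}. Remove leaf 6 (neighbor: 10).

Answer: 6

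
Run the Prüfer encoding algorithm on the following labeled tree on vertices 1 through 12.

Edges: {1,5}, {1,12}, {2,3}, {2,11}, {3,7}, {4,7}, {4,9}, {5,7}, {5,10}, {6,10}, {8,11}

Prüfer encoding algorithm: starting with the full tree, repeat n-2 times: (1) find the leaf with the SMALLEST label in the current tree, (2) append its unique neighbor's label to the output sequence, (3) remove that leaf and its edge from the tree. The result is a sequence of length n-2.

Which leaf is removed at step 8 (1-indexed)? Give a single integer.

Answer: 3

Derivation:
Step 1: current leaves = {6,8,9,12}. Remove leaf 6 (neighbor: 10).
Step 2: current leaves = {8,9,10,12}. Remove leaf 8 (neighbor: 11).
Step 3: current leaves = {9,10,11,12}. Remove leaf 9 (neighbor: 4).
Step 4: current leaves = {4,10,11,12}. Remove leaf 4 (neighbor: 7).
Step 5: current leaves = {10,11,12}. Remove leaf 10 (neighbor: 5).
Step 6: current leaves = {11,12}. Remove leaf 11 (neighbor: 2).
Step 7: current leaves = {2,12}. Remove leaf 2 (neighbor: 3).
Step 8: current leaves = {3,12}. Remove leaf 3 (neighbor: 7).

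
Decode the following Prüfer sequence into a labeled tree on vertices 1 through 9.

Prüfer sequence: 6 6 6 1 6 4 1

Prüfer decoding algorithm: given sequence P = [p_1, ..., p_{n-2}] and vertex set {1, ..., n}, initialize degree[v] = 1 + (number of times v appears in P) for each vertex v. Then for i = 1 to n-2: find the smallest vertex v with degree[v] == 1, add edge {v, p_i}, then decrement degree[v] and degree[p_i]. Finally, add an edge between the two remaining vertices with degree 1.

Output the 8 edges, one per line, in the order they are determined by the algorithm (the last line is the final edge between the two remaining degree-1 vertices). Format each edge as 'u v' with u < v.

Initial degrees: {1:3, 2:1, 3:1, 4:2, 5:1, 6:5, 7:1, 8:1, 9:1}
Step 1: smallest deg-1 vertex = 2, p_1 = 6. Add edge {2,6}. Now deg[2]=0, deg[6]=4.
Step 2: smallest deg-1 vertex = 3, p_2 = 6. Add edge {3,6}. Now deg[3]=0, deg[6]=3.
Step 3: smallest deg-1 vertex = 5, p_3 = 6. Add edge {5,6}. Now deg[5]=0, deg[6]=2.
Step 4: smallest deg-1 vertex = 7, p_4 = 1. Add edge {1,7}. Now deg[7]=0, deg[1]=2.
Step 5: smallest deg-1 vertex = 8, p_5 = 6. Add edge {6,8}. Now deg[8]=0, deg[6]=1.
Step 6: smallest deg-1 vertex = 6, p_6 = 4. Add edge {4,6}. Now deg[6]=0, deg[4]=1.
Step 7: smallest deg-1 vertex = 4, p_7 = 1. Add edge {1,4}. Now deg[4]=0, deg[1]=1.
Final: two remaining deg-1 vertices are 1, 9. Add edge {1,9}.

Answer: 2 6
3 6
5 6
1 7
6 8
4 6
1 4
1 9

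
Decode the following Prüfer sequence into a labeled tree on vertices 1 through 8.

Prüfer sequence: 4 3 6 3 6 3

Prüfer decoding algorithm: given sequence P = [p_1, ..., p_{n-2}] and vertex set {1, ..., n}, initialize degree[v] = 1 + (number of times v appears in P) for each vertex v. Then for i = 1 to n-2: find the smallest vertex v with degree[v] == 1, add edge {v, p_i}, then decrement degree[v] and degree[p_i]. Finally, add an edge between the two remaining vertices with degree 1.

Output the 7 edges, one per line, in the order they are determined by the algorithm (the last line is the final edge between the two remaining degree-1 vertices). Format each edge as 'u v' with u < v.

Initial degrees: {1:1, 2:1, 3:4, 4:2, 5:1, 6:3, 7:1, 8:1}
Step 1: smallest deg-1 vertex = 1, p_1 = 4. Add edge {1,4}. Now deg[1]=0, deg[4]=1.
Step 2: smallest deg-1 vertex = 2, p_2 = 3. Add edge {2,3}. Now deg[2]=0, deg[3]=3.
Step 3: smallest deg-1 vertex = 4, p_3 = 6. Add edge {4,6}. Now deg[4]=0, deg[6]=2.
Step 4: smallest deg-1 vertex = 5, p_4 = 3. Add edge {3,5}. Now deg[5]=0, deg[3]=2.
Step 5: smallest deg-1 vertex = 7, p_5 = 6. Add edge {6,7}. Now deg[7]=0, deg[6]=1.
Step 6: smallest deg-1 vertex = 6, p_6 = 3. Add edge {3,6}. Now deg[6]=0, deg[3]=1.
Final: two remaining deg-1 vertices are 3, 8. Add edge {3,8}.

Answer: 1 4
2 3
4 6
3 5
6 7
3 6
3 8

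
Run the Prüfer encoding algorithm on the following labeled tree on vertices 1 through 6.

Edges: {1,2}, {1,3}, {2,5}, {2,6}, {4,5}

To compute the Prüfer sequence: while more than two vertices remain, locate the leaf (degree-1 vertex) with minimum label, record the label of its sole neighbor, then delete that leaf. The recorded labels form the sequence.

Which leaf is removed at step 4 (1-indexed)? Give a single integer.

Answer: 5

Derivation:
Step 1: current leaves = {3,4,6}. Remove leaf 3 (neighbor: 1).
Step 2: current leaves = {1,4,6}. Remove leaf 1 (neighbor: 2).
Step 3: current leaves = {4,6}. Remove leaf 4 (neighbor: 5).
Step 4: current leaves = {5,6}. Remove leaf 5 (neighbor: 2).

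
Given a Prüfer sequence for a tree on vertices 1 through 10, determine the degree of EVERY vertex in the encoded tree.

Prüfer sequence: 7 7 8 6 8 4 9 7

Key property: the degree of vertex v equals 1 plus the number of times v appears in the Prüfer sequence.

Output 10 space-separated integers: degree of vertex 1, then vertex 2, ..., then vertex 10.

p_1 = 7: count[7] becomes 1
p_2 = 7: count[7] becomes 2
p_3 = 8: count[8] becomes 1
p_4 = 6: count[6] becomes 1
p_5 = 8: count[8] becomes 2
p_6 = 4: count[4] becomes 1
p_7 = 9: count[9] becomes 1
p_8 = 7: count[7] becomes 3
Degrees (1 + count): deg[1]=1+0=1, deg[2]=1+0=1, deg[3]=1+0=1, deg[4]=1+1=2, deg[5]=1+0=1, deg[6]=1+1=2, deg[7]=1+3=4, deg[8]=1+2=3, deg[9]=1+1=2, deg[10]=1+0=1

Answer: 1 1 1 2 1 2 4 3 2 1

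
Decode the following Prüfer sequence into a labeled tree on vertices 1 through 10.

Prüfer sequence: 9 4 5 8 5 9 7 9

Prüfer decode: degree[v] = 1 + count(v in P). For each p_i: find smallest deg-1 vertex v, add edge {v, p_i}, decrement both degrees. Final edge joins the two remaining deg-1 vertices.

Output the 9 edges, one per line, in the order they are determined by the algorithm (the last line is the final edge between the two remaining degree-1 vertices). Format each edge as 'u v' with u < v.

Answer: 1 9
2 4
3 5
4 8
5 6
5 9
7 8
7 9
9 10

Derivation:
Initial degrees: {1:1, 2:1, 3:1, 4:2, 5:3, 6:1, 7:2, 8:2, 9:4, 10:1}
Step 1: smallest deg-1 vertex = 1, p_1 = 9. Add edge {1,9}. Now deg[1]=0, deg[9]=3.
Step 2: smallest deg-1 vertex = 2, p_2 = 4. Add edge {2,4}. Now deg[2]=0, deg[4]=1.
Step 3: smallest deg-1 vertex = 3, p_3 = 5. Add edge {3,5}. Now deg[3]=0, deg[5]=2.
Step 4: smallest deg-1 vertex = 4, p_4 = 8. Add edge {4,8}. Now deg[4]=0, deg[8]=1.
Step 5: smallest deg-1 vertex = 6, p_5 = 5. Add edge {5,6}. Now deg[6]=0, deg[5]=1.
Step 6: smallest deg-1 vertex = 5, p_6 = 9. Add edge {5,9}. Now deg[5]=0, deg[9]=2.
Step 7: smallest deg-1 vertex = 8, p_7 = 7. Add edge {7,8}. Now deg[8]=0, deg[7]=1.
Step 8: smallest deg-1 vertex = 7, p_8 = 9. Add edge {7,9}. Now deg[7]=0, deg[9]=1.
Final: two remaining deg-1 vertices are 9, 10. Add edge {9,10}.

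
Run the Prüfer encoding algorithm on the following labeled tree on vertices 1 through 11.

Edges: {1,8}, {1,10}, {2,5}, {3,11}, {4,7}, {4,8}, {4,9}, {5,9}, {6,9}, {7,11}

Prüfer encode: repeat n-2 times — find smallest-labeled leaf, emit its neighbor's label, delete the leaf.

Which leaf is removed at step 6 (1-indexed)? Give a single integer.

Answer: 10

Derivation:
Step 1: current leaves = {2,3,6,10}. Remove leaf 2 (neighbor: 5).
Step 2: current leaves = {3,5,6,10}. Remove leaf 3 (neighbor: 11).
Step 3: current leaves = {5,6,10,11}. Remove leaf 5 (neighbor: 9).
Step 4: current leaves = {6,10,11}. Remove leaf 6 (neighbor: 9).
Step 5: current leaves = {9,10,11}. Remove leaf 9 (neighbor: 4).
Step 6: current leaves = {10,11}. Remove leaf 10 (neighbor: 1).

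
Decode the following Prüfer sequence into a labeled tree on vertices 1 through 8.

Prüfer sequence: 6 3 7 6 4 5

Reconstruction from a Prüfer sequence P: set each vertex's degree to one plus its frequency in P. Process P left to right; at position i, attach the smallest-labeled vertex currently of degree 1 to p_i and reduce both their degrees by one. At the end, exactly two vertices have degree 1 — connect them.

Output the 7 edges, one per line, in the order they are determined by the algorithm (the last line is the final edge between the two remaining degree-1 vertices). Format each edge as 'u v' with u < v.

Answer: 1 6
2 3
3 7
6 7
4 6
4 5
5 8

Derivation:
Initial degrees: {1:1, 2:1, 3:2, 4:2, 5:2, 6:3, 7:2, 8:1}
Step 1: smallest deg-1 vertex = 1, p_1 = 6. Add edge {1,6}. Now deg[1]=0, deg[6]=2.
Step 2: smallest deg-1 vertex = 2, p_2 = 3. Add edge {2,3}. Now deg[2]=0, deg[3]=1.
Step 3: smallest deg-1 vertex = 3, p_3 = 7. Add edge {3,7}. Now deg[3]=0, deg[7]=1.
Step 4: smallest deg-1 vertex = 7, p_4 = 6. Add edge {6,7}. Now deg[7]=0, deg[6]=1.
Step 5: smallest deg-1 vertex = 6, p_5 = 4. Add edge {4,6}. Now deg[6]=0, deg[4]=1.
Step 6: smallest deg-1 vertex = 4, p_6 = 5. Add edge {4,5}. Now deg[4]=0, deg[5]=1.
Final: two remaining deg-1 vertices are 5, 8. Add edge {5,8}.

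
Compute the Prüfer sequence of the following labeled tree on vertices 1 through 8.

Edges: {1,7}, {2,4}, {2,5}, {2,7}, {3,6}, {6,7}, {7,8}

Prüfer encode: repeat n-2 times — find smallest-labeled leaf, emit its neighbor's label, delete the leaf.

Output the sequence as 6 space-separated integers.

Answer: 7 6 2 2 7 7

Derivation:
Step 1: leaves = {1,3,4,5,8}. Remove smallest leaf 1, emit neighbor 7.
Step 2: leaves = {3,4,5,8}. Remove smallest leaf 3, emit neighbor 6.
Step 3: leaves = {4,5,6,8}. Remove smallest leaf 4, emit neighbor 2.
Step 4: leaves = {5,6,8}. Remove smallest leaf 5, emit neighbor 2.
Step 5: leaves = {2,6,8}. Remove smallest leaf 2, emit neighbor 7.
Step 6: leaves = {6,8}. Remove smallest leaf 6, emit neighbor 7.
Done: 2 vertices remain (7, 8). Sequence = [7 6 2 2 7 7]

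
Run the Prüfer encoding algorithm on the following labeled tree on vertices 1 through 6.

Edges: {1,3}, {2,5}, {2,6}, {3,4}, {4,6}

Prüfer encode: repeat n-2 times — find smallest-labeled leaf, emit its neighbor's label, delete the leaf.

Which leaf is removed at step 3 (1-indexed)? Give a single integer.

Step 1: current leaves = {1,5}. Remove leaf 1 (neighbor: 3).
Step 2: current leaves = {3,5}. Remove leaf 3 (neighbor: 4).
Step 3: current leaves = {4,5}. Remove leaf 4 (neighbor: 6).

Answer: 4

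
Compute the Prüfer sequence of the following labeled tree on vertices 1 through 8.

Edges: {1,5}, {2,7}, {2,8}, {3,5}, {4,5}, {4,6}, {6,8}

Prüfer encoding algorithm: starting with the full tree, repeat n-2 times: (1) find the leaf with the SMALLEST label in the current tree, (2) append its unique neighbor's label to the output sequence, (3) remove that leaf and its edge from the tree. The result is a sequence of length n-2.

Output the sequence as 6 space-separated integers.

Step 1: leaves = {1,3,7}. Remove smallest leaf 1, emit neighbor 5.
Step 2: leaves = {3,7}. Remove smallest leaf 3, emit neighbor 5.
Step 3: leaves = {5,7}. Remove smallest leaf 5, emit neighbor 4.
Step 4: leaves = {4,7}. Remove smallest leaf 4, emit neighbor 6.
Step 5: leaves = {6,7}. Remove smallest leaf 6, emit neighbor 8.
Step 6: leaves = {7,8}. Remove smallest leaf 7, emit neighbor 2.
Done: 2 vertices remain (2, 8). Sequence = [5 5 4 6 8 2]

Answer: 5 5 4 6 8 2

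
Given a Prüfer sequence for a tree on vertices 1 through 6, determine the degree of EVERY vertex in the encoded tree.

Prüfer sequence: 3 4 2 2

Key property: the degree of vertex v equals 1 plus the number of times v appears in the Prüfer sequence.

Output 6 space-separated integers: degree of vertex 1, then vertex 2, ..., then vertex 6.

p_1 = 3: count[3] becomes 1
p_2 = 4: count[4] becomes 1
p_3 = 2: count[2] becomes 1
p_4 = 2: count[2] becomes 2
Degrees (1 + count): deg[1]=1+0=1, deg[2]=1+2=3, deg[3]=1+1=2, deg[4]=1+1=2, deg[5]=1+0=1, deg[6]=1+0=1

Answer: 1 3 2 2 1 1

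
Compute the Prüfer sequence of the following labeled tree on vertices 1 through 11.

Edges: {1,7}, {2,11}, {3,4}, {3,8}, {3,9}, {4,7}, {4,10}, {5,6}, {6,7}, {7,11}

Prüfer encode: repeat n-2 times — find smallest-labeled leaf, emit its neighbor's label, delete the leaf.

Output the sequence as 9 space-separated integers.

Step 1: leaves = {1,2,5,8,9,10}. Remove smallest leaf 1, emit neighbor 7.
Step 2: leaves = {2,5,8,9,10}. Remove smallest leaf 2, emit neighbor 11.
Step 3: leaves = {5,8,9,10,11}. Remove smallest leaf 5, emit neighbor 6.
Step 4: leaves = {6,8,9,10,11}. Remove smallest leaf 6, emit neighbor 7.
Step 5: leaves = {8,9,10,11}. Remove smallest leaf 8, emit neighbor 3.
Step 6: leaves = {9,10,11}. Remove smallest leaf 9, emit neighbor 3.
Step 7: leaves = {3,10,11}. Remove smallest leaf 3, emit neighbor 4.
Step 8: leaves = {10,11}. Remove smallest leaf 10, emit neighbor 4.
Step 9: leaves = {4,11}. Remove smallest leaf 4, emit neighbor 7.
Done: 2 vertices remain (7, 11). Sequence = [7 11 6 7 3 3 4 4 7]

Answer: 7 11 6 7 3 3 4 4 7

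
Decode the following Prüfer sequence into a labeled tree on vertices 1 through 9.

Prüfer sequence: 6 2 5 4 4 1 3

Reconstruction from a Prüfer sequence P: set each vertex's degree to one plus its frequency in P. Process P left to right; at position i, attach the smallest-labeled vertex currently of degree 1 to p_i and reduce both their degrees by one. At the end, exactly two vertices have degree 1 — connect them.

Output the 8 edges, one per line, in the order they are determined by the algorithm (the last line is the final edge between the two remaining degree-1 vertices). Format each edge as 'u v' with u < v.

Answer: 6 7
2 6
2 5
4 5
4 8
1 4
1 3
3 9

Derivation:
Initial degrees: {1:2, 2:2, 3:2, 4:3, 5:2, 6:2, 7:1, 8:1, 9:1}
Step 1: smallest deg-1 vertex = 7, p_1 = 6. Add edge {6,7}. Now deg[7]=0, deg[6]=1.
Step 2: smallest deg-1 vertex = 6, p_2 = 2. Add edge {2,6}. Now deg[6]=0, deg[2]=1.
Step 3: smallest deg-1 vertex = 2, p_3 = 5. Add edge {2,5}. Now deg[2]=0, deg[5]=1.
Step 4: smallest deg-1 vertex = 5, p_4 = 4. Add edge {4,5}. Now deg[5]=0, deg[4]=2.
Step 5: smallest deg-1 vertex = 8, p_5 = 4. Add edge {4,8}. Now deg[8]=0, deg[4]=1.
Step 6: smallest deg-1 vertex = 4, p_6 = 1. Add edge {1,4}. Now deg[4]=0, deg[1]=1.
Step 7: smallest deg-1 vertex = 1, p_7 = 3. Add edge {1,3}. Now deg[1]=0, deg[3]=1.
Final: two remaining deg-1 vertices are 3, 9. Add edge {3,9}.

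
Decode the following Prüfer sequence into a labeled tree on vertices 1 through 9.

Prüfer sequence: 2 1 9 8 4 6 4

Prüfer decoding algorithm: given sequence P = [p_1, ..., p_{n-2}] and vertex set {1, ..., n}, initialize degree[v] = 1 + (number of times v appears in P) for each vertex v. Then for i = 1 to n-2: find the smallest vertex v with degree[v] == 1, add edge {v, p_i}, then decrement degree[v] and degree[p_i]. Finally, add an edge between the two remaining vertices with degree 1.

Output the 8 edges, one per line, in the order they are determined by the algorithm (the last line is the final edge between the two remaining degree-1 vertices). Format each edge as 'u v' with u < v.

Answer: 2 3
1 2
1 9
5 8
4 7
6 8
4 6
4 9

Derivation:
Initial degrees: {1:2, 2:2, 3:1, 4:3, 5:1, 6:2, 7:1, 8:2, 9:2}
Step 1: smallest deg-1 vertex = 3, p_1 = 2. Add edge {2,3}. Now deg[3]=0, deg[2]=1.
Step 2: smallest deg-1 vertex = 2, p_2 = 1. Add edge {1,2}. Now deg[2]=0, deg[1]=1.
Step 3: smallest deg-1 vertex = 1, p_3 = 9. Add edge {1,9}. Now deg[1]=0, deg[9]=1.
Step 4: smallest deg-1 vertex = 5, p_4 = 8. Add edge {5,8}. Now deg[5]=0, deg[8]=1.
Step 5: smallest deg-1 vertex = 7, p_5 = 4. Add edge {4,7}. Now deg[7]=0, deg[4]=2.
Step 6: smallest deg-1 vertex = 8, p_6 = 6. Add edge {6,8}. Now deg[8]=0, deg[6]=1.
Step 7: smallest deg-1 vertex = 6, p_7 = 4. Add edge {4,6}. Now deg[6]=0, deg[4]=1.
Final: two remaining deg-1 vertices are 4, 9. Add edge {4,9}.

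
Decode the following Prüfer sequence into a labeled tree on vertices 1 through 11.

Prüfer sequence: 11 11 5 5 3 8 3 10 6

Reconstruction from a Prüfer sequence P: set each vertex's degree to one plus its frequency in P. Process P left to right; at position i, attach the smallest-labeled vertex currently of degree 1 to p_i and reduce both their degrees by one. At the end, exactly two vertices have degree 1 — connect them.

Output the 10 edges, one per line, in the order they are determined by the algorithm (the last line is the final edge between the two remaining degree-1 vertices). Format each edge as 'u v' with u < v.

Answer: 1 11
2 11
4 5
5 7
3 5
8 9
3 8
3 10
6 10
6 11

Derivation:
Initial degrees: {1:1, 2:1, 3:3, 4:1, 5:3, 6:2, 7:1, 8:2, 9:1, 10:2, 11:3}
Step 1: smallest deg-1 vertex = 1, p_1 = 11. Add edge {1,11}. Now deg[1]=0, deg[11]=2.
Step 2: smallest deg-1 vertex = 2, p_2 = 11. Add edge {2,11}. Now deg[2]=0, deg[11]=1.
Step 3: smallest deg-1 vertex = 4, p_3 = 5. Add edge {4,5}. Now deg[4]=0, deg[5]=2.
Step 4: smallest deg-1 vertex = 7, p_4 = 5. Add edge {5,7}. Now deg[7]=0, deg[5]=1.
Step 5: smallest deg-1 vertex = 5, p_5 = 3. Add edge {3,5}. Now deg[5]=0, deg[3]=2.
Step 6: smallest deg-1 vertex = 9, p_6 = 8. Add edge {8,9}. Now deg[9]=0, deg[8]=1.
Step 7: smallest deg-1 vertex = 8, p_7 = 3. Add edge {3,8}. Now deg[8]=0, deg[3]=1.
Step 8: smallest deg-1 vertex = 3, p_8 = 10. Add edge {3,10}. Now deg[3]=0, deg[10]=1.
Step 9: smallest deg-1 vertex = 10, p_9 = 6. Add edge {6,10}. Now deg[10]=0, deg[6]=1.
Final: two remaining deg-1 vertices are 6, 11. Add edge {6,11}.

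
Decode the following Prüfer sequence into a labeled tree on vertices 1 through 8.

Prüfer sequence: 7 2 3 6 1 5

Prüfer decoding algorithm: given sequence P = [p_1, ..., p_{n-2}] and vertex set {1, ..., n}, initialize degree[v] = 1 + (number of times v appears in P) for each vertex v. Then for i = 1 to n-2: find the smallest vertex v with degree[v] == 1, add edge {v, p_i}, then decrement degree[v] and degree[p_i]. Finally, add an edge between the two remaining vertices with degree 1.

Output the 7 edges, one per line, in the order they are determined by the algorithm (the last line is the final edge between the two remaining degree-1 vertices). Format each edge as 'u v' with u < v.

Answer: 4 7
2 7
2 3
3 6
1 6
1 5
5 8

Derivation:
Initial degrees: {1:2, 2:2, 3:2, 4:1, 5:2, 6:2, 7:2, 8:1}
Step 1: smallest deg-1 vertex = 4, p_1 = 7. Add edge {4,7}. Now deg[4]=0, deg[7]=1.
Step 2: smallest deg-1 vertex = 7, p_2 = 2. Add edge {2,7}. Now deg[7]=0, deg[2]=1.
Step 3: smallest deg-1 vertex = 2, p_3 = 3. Add edge {2,3}. Now deg[2]=0, deg[3]=1.
Step 4: smallest deg-1 vertex = 3, p_4 = 6. Add edge {3,6}. Now deg[3]=0, deg[6]=1.
Step 5: smallest deg-1 vertex = 6, p_5 = 1. Add edge {1,6}. Now deg[6]=0, deg[1]=1.
Step 6: smallest deg-1 vertex = 1, p_6 = 5. Add edge {1,5}. Now deg[1]=0, deg[5]=1.
Final: two remaining deg-1 vertices are 5, 8. Add edge {5,8}.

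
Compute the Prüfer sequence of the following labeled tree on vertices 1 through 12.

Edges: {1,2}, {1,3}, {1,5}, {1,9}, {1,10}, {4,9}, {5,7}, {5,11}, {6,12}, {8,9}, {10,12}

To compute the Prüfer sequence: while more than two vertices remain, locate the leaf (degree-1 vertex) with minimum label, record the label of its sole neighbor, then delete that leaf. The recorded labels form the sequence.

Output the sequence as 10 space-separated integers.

Step 1: leaves = {2,3,4,6,7,8,11}. Remove smallest leaf 2, emit neighbor 1.
Step 2: leaves = {3,4,6,7,8,11}. Remove smallest leaf 3, emit neighbor 1.
Step 3: leaves = {4,6,7,8,11}. Remove smallest leaf 4, emit neighbor 9.
Step 4: leaves = {6,7,8,11}. Remove smallest leaf 6, emit neighbor 12.
Step 5: leaves = {7,8,11,12}. Remove smallest leaf 7, emit neighbor 5.
Step 6: leaves = {8,11,12}. Remove smallest leaf 8, emit neighbor 9.
Step 7: leaves = {9,11,12}. Remove smallest leaf 9, emit neighbor 1.
Step 8: leaves = {11,12}. Remove smallest leaf 11, emit neighbor 5.
Step 9: leaves = {5,12}. Remove smallest leaf 5, emit neighbor 1.
Step 10: leaves = {1,12}. Remove smallest leaf 1, emit neighbor 10.
Done: 2 vertices remain (10, 12). Sequence = [1 1 9 12 5 9 1 5 1 10]

Answer: 1 1 9 12 5 9 1 5 1 10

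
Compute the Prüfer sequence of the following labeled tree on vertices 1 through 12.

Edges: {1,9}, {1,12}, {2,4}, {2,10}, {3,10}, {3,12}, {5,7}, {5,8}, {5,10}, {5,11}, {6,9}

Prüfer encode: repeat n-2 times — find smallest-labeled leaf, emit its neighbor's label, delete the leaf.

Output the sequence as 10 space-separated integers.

Step 1: leaves = {4,6,7,8,11}. Remove smallest leaf 4, emit neighbor 2.
Step 2: leaves = {2,6,7,8,11}. Remove smallest leaf 2, emit neighbor 10.
Step 3: leaves = {6,7,8,11}. Remove smallest leaf 6, emit neighbor 9.
Step 4: leaves = {7,8,9,11}. Remove smallest leaf 7, emit neighbor 5.
Step 5: leaves = {8,9,11}. Remove smallest leaf 8, emit neighbor 5.
Step 6: leaves = {9,11}. Remove smallest leaf 9, emit neighbor 1.
Step 7: leaves = {1,11}. Remove smallest leaf 1, emit neighbor 12.
Step 8: leaves = {11,12}. Remove smallest leaf 11, emit neighbor 5.
Step 9: leaves = {5,12}. Remove smallest leaf 5, emit neighbor 10.
Step 10: leaves = {10,12}. Remove smallest leaf 10, emit neighbor 3.
Done: 2 vertices remain (3, 12). Sequence = [2 10 9 5 5 1 12 5 10 3]

Answer: 2 10 9 5 5 1 12 5 10 3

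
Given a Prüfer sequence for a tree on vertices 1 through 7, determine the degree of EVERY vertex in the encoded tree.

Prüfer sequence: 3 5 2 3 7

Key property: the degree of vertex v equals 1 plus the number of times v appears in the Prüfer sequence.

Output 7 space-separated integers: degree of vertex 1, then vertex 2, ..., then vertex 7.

Answer: 1 2 3 1 2 1 2

Derivation:
p_1 = 3: count[3] becomes 1
p_2 = 5: count[5] becomes 1
p_3 = 2: count[2] becomes 1
p_4 = 3: count[3] becomes 2
p_5 = 7: count[7] becomes 1
Degrees (1 + count): deg[1]=1+0=1, deg[2]=1+1=2, deg[3]=1+2=3, deg[4]=1+0=1, deg[5]=1+1=2, deg[6]=1+0=1, deg[7]=1+1=2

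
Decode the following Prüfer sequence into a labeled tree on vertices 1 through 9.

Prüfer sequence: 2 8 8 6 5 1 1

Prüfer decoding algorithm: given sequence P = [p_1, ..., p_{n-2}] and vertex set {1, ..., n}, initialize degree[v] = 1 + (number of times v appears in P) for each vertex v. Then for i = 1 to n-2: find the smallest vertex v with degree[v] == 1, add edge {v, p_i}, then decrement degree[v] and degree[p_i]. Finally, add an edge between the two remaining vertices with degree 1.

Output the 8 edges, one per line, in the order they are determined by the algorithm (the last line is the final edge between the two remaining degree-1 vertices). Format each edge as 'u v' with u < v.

Initial degrees: {1:3, 2:2, 3:1, 4:1, 5:2, 6:2, 7:1, 8:3, 9:1}
Step 1: smallest deg-1 vertex = 3, p_1 = 2. Add edge {2,3}. Now deg[3]=0, deg[2]=1.
Step 2: smallest deg-1 vertex = 2, p_2 = 8. Add edge {2,8}. Now deg[2]=0, deg[8]=2.
Step 3: smallest deg-1 vertex = 4, p_3 = 8. Add edge {4,8}. Now deg[4]=0, deg[8]=1.
Step 4: smallest deg-1 vertex = 7, p_4 = 6. Add edge {6,7}. Now deg[7]=0, deg[6]=1.
Step 5: smallest deg-1 vertex = 6, p_5 = 5. Add edge {5,6}. Now deg[6]=0, deg[5]=1.
Step 6: smallest deg-1 vertex = 5, p_6 = 1. Add edge {1,5}. Now deg[5]=0, deg[1]=2.
Step 7: smallest deg-1 vertex = 8, p_7 = 1. Add edge {1,8}. Now deg[8]=0, deg[1]=1.
Final: two remaining deg-1 vertices are 1, 9. Add edge {1,9}.

Answer: 2 3
2 8
4 8
6 7
5 6
1 5
1 8
1 9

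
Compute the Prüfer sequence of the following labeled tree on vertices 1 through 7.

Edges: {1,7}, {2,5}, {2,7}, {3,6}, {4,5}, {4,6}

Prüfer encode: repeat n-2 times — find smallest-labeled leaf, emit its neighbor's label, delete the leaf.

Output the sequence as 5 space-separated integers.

Step 1: leaves = {1,3}. Remove smallest leaf 1, emit neighbor 7.
Step 2: leaves = {3,7}. Remove smallest leaf 3, emit neighbor 6.
Step 3: leaves = {6,7}. Remove smallest leaf 6, emit neighbor 4.
Step 4: leaves = {4,7}. Remove smallest leaf 4, emit neighbor 5.
Step 5: leaves = {5,7}. Remove smallest leaf 5, emit neighbor 2.
Done: 2 vertices remain (2, 7). Sequence = [7 6 4 5 2]

Answer: 7 6 4 5 2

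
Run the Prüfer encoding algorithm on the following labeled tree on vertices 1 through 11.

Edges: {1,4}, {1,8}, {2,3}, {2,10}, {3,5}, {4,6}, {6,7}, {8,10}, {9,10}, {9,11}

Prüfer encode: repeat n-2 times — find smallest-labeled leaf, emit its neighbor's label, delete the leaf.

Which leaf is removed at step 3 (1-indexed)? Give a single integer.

Step 1: current leaves = {5,7,11}. Remove leaf 5 (neighbor: 3).
Step 2: current leaves = {3,7,11}. Remove leaf 3 (neighbor: 2).
Step 3: current leaves = {2,7,11}. Remove leaf 2 (neighbor: 10).

Answer: 2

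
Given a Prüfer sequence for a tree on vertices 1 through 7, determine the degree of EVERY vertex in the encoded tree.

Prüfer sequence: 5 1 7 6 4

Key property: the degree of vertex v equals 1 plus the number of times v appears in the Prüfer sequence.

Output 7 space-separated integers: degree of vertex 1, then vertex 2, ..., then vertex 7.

Answer: 2 1 1 2 2 2 2

Derivation:
p_1 = 5: count[5] becomes 1
p_2 = 1: count[1] becomes 1
p_3 = 7: count[7] becomes 1
p_4 = 6: count[6] becomes 1
p_5 = 4: count[4] becomes 1
Degrees (1 + count): deg[1]=1+1=2, deg[2]=1+0=1, deg[3]=1+0=1, deg[4]=1+1=2, deg[5]=1+1=2, deg[6]=1+1=2, deg[7]=1+1=2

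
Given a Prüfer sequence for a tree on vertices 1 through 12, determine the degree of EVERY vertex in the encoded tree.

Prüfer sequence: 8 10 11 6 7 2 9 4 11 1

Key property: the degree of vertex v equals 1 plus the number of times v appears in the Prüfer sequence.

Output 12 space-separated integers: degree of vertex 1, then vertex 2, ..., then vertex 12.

p_1 = 8: count[8] becomes 1
p_2 = 10: count[10] becomes 1
p_3 = 11: count[11] becomes 1
p_4 = 6: count[6] becomes 1
p_5 = 7: count[7] becomes 1
p_6 = 2: count[2] becomes 1
p_7 = 9: count[9] becomes 1
p_8 = 4: count[4] becomes 1
p_9 = 11: count[11] becomes 2
p_10 = 1: count[1] becomes 1
Degrees (1 + count): deg[1]=1+1=2, deg[2]=1+1=2, deg[3]=1+0=1, deg[4]=1+1=2, deg[5]=1+0=1, deg[6]=1+1=2, deg[7]=1+1=2, deg[8]=1+1=2, deg[9]=1+1=2, deg[10]=1+1=2, deg[11]=1+2=3, deg[12]=1+0=1

Answer: 2 2 1 2 1 2 2 2 2 2 3 1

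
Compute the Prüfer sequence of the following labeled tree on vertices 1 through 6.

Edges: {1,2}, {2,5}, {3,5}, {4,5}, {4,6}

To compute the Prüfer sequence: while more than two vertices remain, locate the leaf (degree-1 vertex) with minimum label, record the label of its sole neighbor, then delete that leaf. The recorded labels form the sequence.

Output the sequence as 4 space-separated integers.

Answer: 2 5 5 4

Derivation:
Step 1: leaves = {1,3,6}. Remove smallest leaf 1, emit neighbor 2.
Step 2: leaves = {2,3,6}. Remove smallest leaf 2, emit neighbor 5.
Step 3: leaves = {3,6}. Remove smallest leaf 3, emit neighbor 5.
Step 4: leaves = {5,6}. Remove smallest leaf 5, emit neighbor 4.
Done: 2 vertices remain (4, 6). Sequence = [2 5 5 4]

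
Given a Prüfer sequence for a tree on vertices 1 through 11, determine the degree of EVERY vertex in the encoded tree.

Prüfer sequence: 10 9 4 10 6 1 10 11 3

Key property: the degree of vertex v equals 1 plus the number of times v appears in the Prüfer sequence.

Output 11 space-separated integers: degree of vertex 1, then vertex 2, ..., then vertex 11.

p_1 = 10: count[10] becomes 1
p_2 = 9: count[9] becomes 1
p_3 = 4: count[4] becomes 1
p_4 = 10: count[10] becomes 2
p_5 = 6: count[6] becomes 1
p_6 = 1: count[1] becomes 1
p_7 = 10: count[10] becomes 3
p_8 = 11: count[11] becomes 1
p_9 = 3: count[3] becomes 1
Degrees (1 + count): deg[1]=1+1=2, deg[2]=1+0=1, deg[3]=1+1=2, deg[4]=1+1=2, deg[5]=1+0=1, deg[6]=1+1=2, deg[7]=1+0=1, deg[8]=1+0=1, deg[9]=1+1=2, deg[10]=1+3=4, deg[11]=1+1=2

Answer: 2 1 2 2 1 2 1 1 2 4 2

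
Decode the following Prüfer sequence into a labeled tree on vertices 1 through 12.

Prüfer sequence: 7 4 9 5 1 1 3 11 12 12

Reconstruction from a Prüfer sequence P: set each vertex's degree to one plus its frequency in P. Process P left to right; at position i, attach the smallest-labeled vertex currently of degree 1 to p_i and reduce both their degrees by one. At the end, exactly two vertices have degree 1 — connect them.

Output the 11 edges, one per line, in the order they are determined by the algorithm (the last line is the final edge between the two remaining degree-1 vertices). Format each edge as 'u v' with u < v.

Answer: 2 7
4 6
4 9
5 7
1 5
1 8
1 3
3 11
9 12
10 12
11 12

Derivation:
Initial degrees: {1:3, 2:1, 3:2, 4:2, 5:2, 6:1, 7:2, 8:1, 9:2, 10:1, 11:2, 12:3}
Step 1: smallest deg-1 vertex = 2, p_1 = 7. Add edge {2,7}. Now deg[2]=0, deg[7]=1.
Step 2: smallest deg-1 vertex = 6, p_2 = 4. Add edge {4,6}. Now deg[6]=0, deg[4]=1.
Step 3: smallest deg-1 vertex = 4, p_3 = 9. Add edge {4,9}. Now deg[4]=0, deg[9]=1.
Step 4: smallest deg-1 vertex = 7, p_4 = 5. Add edge {5,7}. Now deg[7]=0, deg[5]=1.
Step 5: smallest deg-1 vertex = 5, p_5 = 1. Add edge {1,5}. Now deg[5]=0, deg[1]=2.
Step 6: smallest deg-1 vertex = 8, p_6 = 1. Add edge {1,8}. Now deg[8]=0, deg[1]=1.
Step 7: smallest deg-1 vertex = 1, p_7 = 3. Add edge {1,3}. Now deg[1]=0, deg[3]=1.
Step 8: smallest deg-1 vertex = 3, p_8 = 11. Add edge {3,11}. Now deg[3]=0, deg[11]=1.
Step 9: smallest deg-1 vertex = 9, p_9 = 12. Add edge {9,12}. Now deg[9]=0, deg[12]=2.
Step 10: smallest deg-1 vertex = 10, p_10 = 12. Add edge {10,12}. Now deg[10]=0, deg[12]=1.
Final: two remaining deg-1 vertices are 11, 12. Add edge {11,12}.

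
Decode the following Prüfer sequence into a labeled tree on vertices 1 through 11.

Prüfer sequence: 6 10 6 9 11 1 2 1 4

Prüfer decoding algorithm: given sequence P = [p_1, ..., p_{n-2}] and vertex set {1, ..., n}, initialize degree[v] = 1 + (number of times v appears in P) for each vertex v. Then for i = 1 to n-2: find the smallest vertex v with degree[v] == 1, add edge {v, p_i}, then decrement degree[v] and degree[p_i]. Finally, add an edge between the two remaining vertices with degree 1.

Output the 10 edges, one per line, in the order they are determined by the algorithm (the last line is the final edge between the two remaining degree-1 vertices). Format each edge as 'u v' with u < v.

Initial degrees: {1:3, 2:2, 3:1, 4:2, 5:1, 6:3, 7:1, 8:1, 9:2, 10:2, 11:2}
Step 1: smallest deg-1 vertex = 3, p_1 = 6. Add edge {3,6}. Now deg[3]=0, deg[6]=2.
Step 2: smallest deg-1 vertex = 5, p_2 = 10. Add edge {5,10}. Now deg[5]=0, deg[10]=1.
Step 3: smallest deg-1 vertex = 7, p_3 = 6. Add edge {6,7}. Now deg[7]=0, deg[6]=1.
Step 4: smallest deg-1 vertex = 6, p_4 = 9. Add edge {6,9}. Now deg[6]=0, deg[9]=1.
Step 5: smallest deg-1 vertex = 8, p_5 = 11. Add edge {8,11}. Now deg[8]=0, deg[11]=1.
Step 6: smallest deg-1 vertex = 9, p_6 = 1. Add edge {1,9}. Now deg[9]=0, deg[1]=2.
Step 7: smallest deg-1 vertex = 10, p_7 = 2. Add edge {2,10}. Now deg[10]=0, deg[2]=1.
Step 8: smallest deg-1 vertex = 2, p_8 = 1. Add edge {1,2}. Now deg[2]=0, deg[1]=1.
Step 9: smallest deg-1 vertex = 1, p_9 = 4. Add edge {1,4}. Now deg[1]=0, deg[4]=1.
Final: two remaining deg-1 vertices are 4, 11. Add edge {4,11}.

Answer: 3 6
5 10
6 7
6 9
8 11
1 9
2 10
1 2
1 4
4 11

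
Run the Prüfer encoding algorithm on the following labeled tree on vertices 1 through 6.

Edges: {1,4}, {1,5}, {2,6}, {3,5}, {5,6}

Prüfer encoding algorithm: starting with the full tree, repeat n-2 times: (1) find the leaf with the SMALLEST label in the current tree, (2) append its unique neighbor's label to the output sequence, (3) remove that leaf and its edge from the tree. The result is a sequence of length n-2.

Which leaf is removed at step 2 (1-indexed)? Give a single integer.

Answer: 3

Derivation:
Step 1: current leaves = {2,3,4}. Remove leaf 2 (neighbor: 6).
Step 2: current leaves = {3,4,6}. Remove leaf 3 (neighbor: 5).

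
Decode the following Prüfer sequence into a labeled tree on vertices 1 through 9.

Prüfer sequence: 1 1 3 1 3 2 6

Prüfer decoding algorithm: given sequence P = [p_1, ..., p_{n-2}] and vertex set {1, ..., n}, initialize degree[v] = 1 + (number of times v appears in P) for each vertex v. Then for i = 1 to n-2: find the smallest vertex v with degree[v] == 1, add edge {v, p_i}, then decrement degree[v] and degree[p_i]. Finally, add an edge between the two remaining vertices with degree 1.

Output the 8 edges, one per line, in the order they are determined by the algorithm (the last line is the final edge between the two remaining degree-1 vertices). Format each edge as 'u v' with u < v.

Answer: 1 4
1 5
3 7
1 8
1 3
2 3
2 6
6 9

Derivation:
Initial degrees: {1:4, 2:2, 3:3, 4:1, 5:1, 6:2, 7:1, 8:1, 9:1}
Step 1: smallest deg-1 vertex = 4, p_1 = 1. Add edge {1,4}. Now deg[4]=0, deg[1]=3.
Step 2: smallest deg-1 vertex = 5, p_2 = 1. Add edge {1,5}. Now deg[5]=0, deg[1]=2.
Step 3: smallest deg-1 vertex = 7, p_3 = 3. Add edge {3,7}. Now deg[7]=0, deg[3]=2.
Step 4: smallest deg-1 vertex = 8, p_4 = 1. Add edge {1,8}. Now deg[8]=0, deg[1]=1.
Step 5: smallest deg-1 vertex = 1, p_5 = 3. Add edge {1,3}. Now deg[1]=0, deg[3]=1.
Step 6: smallest deg-1 vertex = 3, p_6 = 2. Add edge {2,3}. Now deg[3]=0, deg[2]=1.
Step 7: smallest deg-1 vertex = 2, p_7 = 6. Add edge {2,6}. Now deg[2]=0, deg[6]=1.
Final: two remaining deg-1 vertices are 6, 9. Add edge {6,9}.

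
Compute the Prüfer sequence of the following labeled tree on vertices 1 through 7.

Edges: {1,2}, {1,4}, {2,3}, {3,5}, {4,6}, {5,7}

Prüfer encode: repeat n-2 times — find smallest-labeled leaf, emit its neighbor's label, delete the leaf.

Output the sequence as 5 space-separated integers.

Step 1: leaves = {6,7}. Remove smallest leaf 6, emit neighbor 4.
Step 2: leaves = {4,7}. Remove smallest leaf 4, emit neighbor 1.
Step 3: leaves = {1,7}. Remove smallest leaf 1, emit neighbor 2.
Step 4: leaves = {2,7}. Remove smallest leaf 2, emit neighbor 3.
Step 5: leaves = {3,7}. Remove smallest leaf 3, emit neighbor 5.
Done: 2 vertices remain (5, 7). Sequence = [4 1 2 3 5]

Answer: 4 1 2 3 5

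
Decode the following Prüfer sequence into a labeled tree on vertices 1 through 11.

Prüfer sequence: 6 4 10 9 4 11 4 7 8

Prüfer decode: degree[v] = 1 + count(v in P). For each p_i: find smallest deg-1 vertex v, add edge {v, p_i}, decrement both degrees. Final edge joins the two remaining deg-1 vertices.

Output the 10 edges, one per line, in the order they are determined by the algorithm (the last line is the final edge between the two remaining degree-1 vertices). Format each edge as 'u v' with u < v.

Initial degrees: {1:1, 2:1, 3:1, 4:4, 5:1, 6:2, 7:2, 8:2, 9:2, 10:2, 11:2}
Step 1: smallest deg-1 vertex = 1, p_1 = 6. Add edge {1,6}. Now deg[1]=0, deg[6]=1.
Step 2: smallest deg-1 vertex = 2, p_2 = 4. Add edge {2,4}. Now deg[2]=0, deg[4]=3.
Step 3: smallest deg-1 vertex = 3, p_3 = 10. Add edge {3,10}. Now deg[3]=0, deg[10]=1.
Step 4: smallest deg-1 vertex = 5, p_4 = 9. Add edge {5,9}. Now deg[5]=0, deg[9]=1.
Step 5: smallest deg-1 vertex = 6, p_5 = 4. Add edge {4,6}. Now deg[6]=0, deg[4]=2.
Step 6: smallest deg-1 vertex = 9, p_6 = 11. Add edge {9,11}. Now deg[9]=0, deg[11]=1.
Step 7: smallest deg-1 vertex = 10, p_7 = 4. Add edge {4,10}. Now deg[10]=0, deg[4]=1.
Step 8: smallest deg-1 vertex = 4, p_8 = 7. Add edge {4,7}. Now deg[4]=0, deg[7]=1.
Step 9: smallest deg-1 vertex = 7, p_9 = 8. Add edge {7,8}. Now deg[7]=0, deg[8]=1.
Final: two remaining deg-1 vertices are 8, 11. Add edge {8,11}.

Answer: 1 6
2 4
3 10
5 9
4 6
9 11
4 10
4 7
7 8
8 11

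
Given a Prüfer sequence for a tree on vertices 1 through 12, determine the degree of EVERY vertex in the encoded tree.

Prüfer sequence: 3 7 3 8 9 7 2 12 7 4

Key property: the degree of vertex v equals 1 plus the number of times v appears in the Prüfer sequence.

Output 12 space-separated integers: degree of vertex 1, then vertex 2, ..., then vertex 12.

Answer: 1 2 3 2 1 1 4 2 2 1 1 2

Derivation:
p_1 = 3: count[3] becomes 1
p_2 = 7: count[7] becomes 1
p_3 = 3: count[3] becomes 2
p_4 = 8: count[8] becomes 1
p_5 = 9: count[9] becomes 1
p_6 = 7: count[7] becomes 2
p_7 = 2: count[2] becomes 1
p_8 = 12: count[12] becomes 1
p_9 = 7: count[7] becomes 3
p_10 = 4: count[4] becomes 1
Degrees (1 + count): deg[1]=1+0=1, deg[2]=1+1=2, deg[3]=1+2=3, deg[4]=1+1=2, deg[5]=1+0=1, deg[6]=1+0=1, deg[7]=1+3=4, deg[8]=1+1=2, deg[9]=1+1=2, deg[10]=1+0=1, deg[11]=1+0=1, deg[12]=1+1=2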